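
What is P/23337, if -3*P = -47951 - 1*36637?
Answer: 28196/23337 ≈ 1.2082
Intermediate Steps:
P = 28196 (P = -(-47951 - 1*36637)/3 = -(-47951 - 36637)/3 = -1/3*(-84588) = 28196)
P/23337 = 28196/23337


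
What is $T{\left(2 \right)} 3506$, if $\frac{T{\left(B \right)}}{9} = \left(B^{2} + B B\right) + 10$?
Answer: $567972$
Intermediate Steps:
$T{\left(B \right)} = 90 + 18 B^{2}$ ($T{\left(B \right)} = 9 \left(\left(B^{2} + B B\right) + 10\right) = 9 \left(\left(B^{2} + B^{2}\right) + 10\right) = 9 \left(2 B^{2} + 10\right) = 9 \left(10 + 2 B^{2}\right) = 90 + 18 B^{2}$)
$T{\left(2 \right)} 3506 = \left(90 + 18 \cdot 2^{2}\right) 3506 = \left(90 + 18 \cdot 4\right) 3506 = \left(90 + 72\right) 3506 = 162 \cdot 3506 = 567972$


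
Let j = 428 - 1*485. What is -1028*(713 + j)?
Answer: -674368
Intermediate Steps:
j = -57 (j = 428 - 485 = -57)
-1028*(713 + j) = -1028*(713 - 57) = -1028*656 = -674368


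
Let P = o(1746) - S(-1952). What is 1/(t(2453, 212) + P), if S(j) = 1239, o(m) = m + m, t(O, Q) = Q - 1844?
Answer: 1/621 ≈ 0.0016103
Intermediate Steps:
t(O, Q) = -1844 + Q
o(m) = 2*m
P = 2253 (P = 2*1746 - 1*1239 = 3492 - 1239 = 2253)
1/(t(2453, 212) + P) = 1/((-1844 + 212) + 2253) = 1/(-1632 + 2253) = 1/621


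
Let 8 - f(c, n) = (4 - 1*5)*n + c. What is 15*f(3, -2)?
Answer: 45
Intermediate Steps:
f(c, n) = 8 + n - c (f(c, n) = 8 - ((4 - 1*5)*n + c) = 8 - ((4 - 5)*n + c) = 8 - (-n + c) = 8 - (c - n) = 8 + (n - c) = 8 + n - c)
15*f(3, -2) = 15*(8 - 2 - 1*3) = 15*(8 - 2 - 3) = 15*3 = 45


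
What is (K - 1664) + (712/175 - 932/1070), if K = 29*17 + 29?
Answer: -21324076/18725 ≈ -1138.8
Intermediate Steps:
K = 522 (K = 493 + 29 = 522)
(K - 1664) + (712/175 - 932/1070) = (522 - 1664) + (712/175 - 932/1070) = -1142 + (712*(1/175) - 932*1/1070) = -1142 + (712/175 - 466/535) = -1142 + 59874/18725 = -21324076/18725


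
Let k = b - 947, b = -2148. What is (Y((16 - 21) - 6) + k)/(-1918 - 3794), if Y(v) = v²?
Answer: 1487/2856 ≈ 0.52066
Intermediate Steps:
k = -3095 (k = -2148 - 947 = -3095)
(Y((16 - 21) - 6) + k)/(-1918 - 3794) = (((16 - 21) - 6)² - 3095)/(-1918 - 3794) = ((-5 - 6)² - 3095)/(-5712) = ((-11)² - 3095)*(-1/5712) = (121 - 3095)*(-1/5712) = -2974*(-1/5712) = 1487/2856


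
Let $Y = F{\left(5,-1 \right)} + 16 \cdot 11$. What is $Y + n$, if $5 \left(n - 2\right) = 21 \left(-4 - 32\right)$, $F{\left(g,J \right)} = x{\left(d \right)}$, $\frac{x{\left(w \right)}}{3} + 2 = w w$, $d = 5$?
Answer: $\frac{479}{5} \approx 95.8$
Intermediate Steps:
$x{\left(w \right)} = -6 + 3 w^{2}$ ($x{\left(w \right)} = -6 + 3 w w = -6 + 3 w^{2}$)
$F{\left(g,J \right)} = 69$ ($F{\left(g,J \right)} = -6 + 3 \cdot 5^{2} = -6 + 3 \cdot 25 = -6 + 75 = 69$)
$Y = 245$ ($Y = 69 + 16 \cdot 11 = 69 + 176 = 245$)
$n = - \frac{746}{5}$ ($n = 2 + \frac{21 \left(-4 - 32\right)}{5} = 2 + \frac{21 \left(-36\right)}{5} = 2 + \frac{1}{5} \left(-756\right) = 2 - \frac{756}{5} = - \frac{746}{5} \approx -149.2$)
$Y + n = 245 - \frac{746}{5} = \frac{479}{5}$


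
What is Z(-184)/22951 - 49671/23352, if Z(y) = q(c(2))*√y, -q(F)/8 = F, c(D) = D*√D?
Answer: -16557/7784 - 64*I*√23/22951 ≈ -2.1271 - 0.013373*I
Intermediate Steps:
c(D) = D^(3/2)
q(F) = -8*F
Z(y) = -16*√2*√y (Z(y) = (-16*√2)*√y = -16*√2*√y)
Z(-184)/22951 - 49671/23352 = -16*√2*√(-184)/22951 - 49671/23352 = -16*√2*2*I*√46*(1/22951) - 49671*1/23352 = -64*I*√23*(1/22951) - 16557/7784 = -64*I*√23/22951 - 16557/7784 = -16557/7784 - 64*I*√23/22951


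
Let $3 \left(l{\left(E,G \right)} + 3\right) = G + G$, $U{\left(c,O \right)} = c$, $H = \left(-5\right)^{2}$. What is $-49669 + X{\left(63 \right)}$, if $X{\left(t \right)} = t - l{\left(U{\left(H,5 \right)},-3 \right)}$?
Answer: $-49601$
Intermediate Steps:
$H = 25$
$l{\left(E,G \right)} = -3 + \frac{2 G}{3}$ ($l{\left(E,G \right)} = -3 + \frac{G + G}{3} = -3 + \frac{2 G}{3}$)
$X{\left(t \right)} = 5 + t$ ($X{\left(t \right)} = t - \left(-3 + \frac{2}{3} \left(-3\right)\right) = t - \left(-3 - 2\right) = t - -5 = t + 5 = 5 + t$)
$-49669 + X{\left(63 \right)} = -49669 + \left(5 + 63\right) = -49669 + 68 = -49601$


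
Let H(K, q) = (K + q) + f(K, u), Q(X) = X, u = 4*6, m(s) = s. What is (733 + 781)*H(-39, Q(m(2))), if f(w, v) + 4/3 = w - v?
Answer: -460256/3 ≈ -1.5342e+5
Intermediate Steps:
u = 24
f(w, v) = -4/3 + w - v (f(w, v) = -4/3 + (w - v) = -4/3 + w - v)
H(K, q) = -76/3 + q + 2*K (H(K, q) = (K + q) + (-4/3 + K - 1*24) = (K + q) + (-4/3 + K - 24) = (K + q) + (-76/3 + K) = -76/3 + q + 2*K)
(733 + 781)*H(-39, Q(m(2))) = (733 + 781)*(-76/3 + 2 + 2*(-39)) = 1514*(-76/3 + 2 - 78) = 1514*(-304/3) = -460256/3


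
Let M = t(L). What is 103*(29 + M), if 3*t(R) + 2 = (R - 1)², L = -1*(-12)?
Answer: 21218/3 ≈ 7072.7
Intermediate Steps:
L = 12
t(R) = -⅔ + (-1 + R)²/3 (t(R) = -⅔ + (R - 1)²/3 = -⅔ + (-1 + R)²/3)
M = 119/3 (M = -⅔ + (-1 + 12)²/3 = -⅔ + (⅓)*11² = -⅔ + (⅓)*121 = -⅔ + 121/3 = 119/3 ≈ 39.667)
103*(29 + M) = 103*(29 + 119/3) = 103*(206/3) = 21218/3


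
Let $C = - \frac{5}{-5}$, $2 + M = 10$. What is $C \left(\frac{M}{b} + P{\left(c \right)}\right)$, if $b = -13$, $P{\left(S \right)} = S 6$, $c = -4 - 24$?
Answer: $- \frac{2192}{13} \approx -168.62$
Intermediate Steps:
$M = 8$ ($M = -2 + 10 = 8$)
$c = -28$ ($c = -4 - 24 = -28$)
$P{\left(S \right)} = 6 S$
$C = 1$ ($C = \left(-5\right) \left(- \frac{1}{5}\right) = 1$)
$C \left(\frac{M}{b} + P{\left(c \right)}\right) = 1 \left(\frac{8}{-13} + 6 \left(-28\right)\right) = 1 \left(8 \left(- \frac{1}{13}\right) - 168\right) = 1 \left(- \frac{8}{13} - 168\right) = 1 \left(- \frac{2192}{13}\right) = - \frac{2192}{13}$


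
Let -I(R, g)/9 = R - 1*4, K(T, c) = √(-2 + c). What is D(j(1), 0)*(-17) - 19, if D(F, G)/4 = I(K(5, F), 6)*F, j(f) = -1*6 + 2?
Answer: 9773 - 2448*I*√6 ≈ 9773.0 - 5996.4*I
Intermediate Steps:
j(f) = -4 (j(f) = -6 + 2 = -4)
I(R, g) = 36 - 9*R (I(R, g) = -9*(R - 1*4) = -9*(R - 4) = -9*(-4 + R) = 36 - 9*R)
D(F, G) = 4*F*(36 - 9*√(-2 + F)) (D(F, G) = 4*((36 - 9*√(-2 + F))*F) = 4*(F*(36 - 9*√(-2 + F))) = 4*F*(36 - 9*√(-2 + F)))
D(j(1), 0)*(-17) - 19 = (36*(-4)*(4 - √(-2 - 4)))*(-17) - 19 = (36*(-4)*(4 - √(-6)))*(-17) - 19 = (36*(-4)*(4 - I*√6))*(-17) - 19 = (-576 + 144*I*√6)*(-17) - 19 = (9792 - 2448*I*√6) - 19 = 9773 - 2448*I*√6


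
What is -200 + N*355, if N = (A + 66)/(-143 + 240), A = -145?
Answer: -47445/97 ≈ -489.12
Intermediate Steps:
N = -79/97 (N = (-145 + 66)/(-143 + 240) = -79/97 ≈ -0.81443)
-200 + N*355 = -200 - 79/97*355 = -200 - 28045/97 = -47445/97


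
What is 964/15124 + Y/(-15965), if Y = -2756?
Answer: 14268001/60363665 ≈ 0.23637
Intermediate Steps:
964/15124 + Y/(-15965) = 964/15124 - 2756/(-15965) = 964*(1/15124) - 2756*(-1/15965) = 241/3781 + 2756/15965 = 14268001/60363665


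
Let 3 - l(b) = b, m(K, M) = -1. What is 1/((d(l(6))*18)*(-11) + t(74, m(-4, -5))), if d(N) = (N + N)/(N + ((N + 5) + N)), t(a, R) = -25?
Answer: -1/322 ≈ -0.0031056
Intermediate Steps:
l(b) = 3 - b
d(N) = 2*N/(5 + 3*N) (d(N) = (2*N)/(N + ((5 + N) + N)) = (2*N)/(N + (5 + 2*N)) = (2*N)/(5 + 3*N) = 2*N/(5 + 3*N))
1/((d(l(6))*18)*(-11) + t(74, m(-4, -5))) = 1/(((2*(3 - 1*6)/(5 + 3*(3 - 1*6)))*18)*(-11) - 25) = 1/(((2*(3 - 6)/(5 + 3*(3 - 6)))*18)*(-11) - 25) = 1/(((2*(-3)/(5 + 3*(-3)))*18)*(-11) - 25) = 1/(((2*(-3)/(5 - 9))*18)*(-11) - 25) = 1/(((2*(-3)/(-4))*18)*(-11) - 25) = 1/(((2*(-3)*(-1/4))*18)*(-11) - 25) = 1/(((3/2)*18)*(-11) - 25) = 1/(27*(-11) - 25) = 1/(-297 - 25) = 1/(-322) = -1/322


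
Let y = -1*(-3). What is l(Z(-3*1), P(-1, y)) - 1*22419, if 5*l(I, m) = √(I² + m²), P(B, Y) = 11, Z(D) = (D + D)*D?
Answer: -22419 + √445/5 ≈ -22415.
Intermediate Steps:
y = 3
Z(D) = 2*D² (Z(D) = (2*D)*D = 2*D²)
l(I, m) = √(I² + m²)/5
l(Z(-3*1), P(-1, y)) - 1*22419 = √((2*(-3*1)²)² + 11²)/5 - 1*22419 = √((2*(-3)²)² + 121)/5 - 22419 = √((2*9)² + 121)/5 - 22419 = √(18² + 121)/5 - 22419 = √(324 + 121)/5 - 22419 = √445/5 - 22419 = -22419 + √445/5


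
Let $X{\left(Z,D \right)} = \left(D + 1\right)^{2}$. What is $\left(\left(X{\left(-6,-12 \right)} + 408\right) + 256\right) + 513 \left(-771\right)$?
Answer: $-394738$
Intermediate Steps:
$X{\left(Z,D \right)} = \left(1 + D\right)^{2}$
$\left(\left(X{\left(-6,-12 \right)} + 408\right) + 256\right) + 513 \left(-771\right) = \left(\left(\left(1 - 12\right)^{2} + 408\right) + 256\right) + 513 \left(-771\right) = \left(\left(\left(-11\right)^{2} + 408\right) + 256\right) - 395523 = \left(\left(121 + 408\right) + 256\right) - 395523 = \left(529 + 256\right) - 395523 = 785 - 395523 = -394738$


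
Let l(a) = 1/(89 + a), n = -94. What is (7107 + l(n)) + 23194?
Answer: 151504/5 ≈ 30301.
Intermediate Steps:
(7107 + l(n)) + 23194 = (7107 + 1/(89 - 94)) + 23194 = (7107 + 1/(-5)) + 23194 = (7107 - ⅕) + 23194 = 35534/5 + 23194 = 151504/5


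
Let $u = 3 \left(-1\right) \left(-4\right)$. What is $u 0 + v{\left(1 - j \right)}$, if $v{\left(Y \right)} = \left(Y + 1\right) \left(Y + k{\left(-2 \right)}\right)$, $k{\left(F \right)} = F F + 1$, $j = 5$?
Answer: $-3$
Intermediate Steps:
$k{\left(F \right)} = 1 + F^{2}$ ($k{\left(F \right)} = F^{2} + 1 = 1 + F^{2}$)
$u = 12$ ($u = \left(-3\right) \left(-4\right) = 12$)
$v{\left(Y \right)} = \left(1 + Y\right) \left(5 + Y\right)$ ($v{\left(Y \right)} = \left(Y + 1\right) \left(Y + \left(1 + \left(-2\right)^{2}\right)\right) = \left(1 + Y\right) \left(Y + \left(1 + 4\right)\right) = \left(1 + Y\right) \left(Y + 5\right) = \left(1 + Y\right) \left(5 + Y\right)$)
$u 0 + v{\left(1 - j \right)} = 12 \cdot 0 + \left(5 + \left(1 - 5\right)^{2} + 6 \left(1 - 5\right)\right) = 0 + \left(5 + \left(1 - 5\right)^{2} + 6 \left(1 - 5\right)\right) = 0 + \left(5 + \left(-4\right)^{2} + 6 \left(-4\right)\right) = 0 + \left(5 + 16 - 24\right) = 0 - 3 = -3$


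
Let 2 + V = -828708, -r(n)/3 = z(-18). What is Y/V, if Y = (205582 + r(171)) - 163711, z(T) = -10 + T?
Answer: -8391/165742 ≈ -0.050627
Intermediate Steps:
r(n) = 84 (r(n) = -3*(-10 - 18) = -3*(-28) = 84)
Y = 41955 (Y = (205582 + 84) - 163711 = 205666 - 163711 = 41955)
V = -828710 (V = -2 - 828708 = -828710)
Y/V = 41955/(-828710) = 41955*(-1/828710) = -8391/165742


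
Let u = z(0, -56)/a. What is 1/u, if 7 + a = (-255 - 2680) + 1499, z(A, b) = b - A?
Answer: 1443/56 ≈ 25.768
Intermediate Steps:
a = -1443 (a = -7 + ((-255 - 2680) + 1499) = -7 + (-2935 + 1499) = -7 - 1436 = -1443)
u = 56/1443 (u = (-56 - 1*0)/(-1443) = (-56 + 0)*(-1/1443) = -56*(-1/1443) = 56/1443 ≈ 0.038808)
1/u = 1/(56/1443) = 1443/56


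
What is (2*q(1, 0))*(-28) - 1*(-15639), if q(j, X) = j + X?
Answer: 15583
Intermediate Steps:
q(j, X) = X + j
(2*q(1, 0))*(-28) - 1*(-15639) = (2*(0 + 1))*(-28) - 1*(-15639) = (2*1)*(-28) + 15639 = 2*(-28) + 15639 = -56 + 15639 = 15583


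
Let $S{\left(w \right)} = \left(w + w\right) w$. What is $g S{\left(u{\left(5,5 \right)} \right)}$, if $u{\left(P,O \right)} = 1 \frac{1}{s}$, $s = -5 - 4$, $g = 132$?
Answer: $\frac{88}{27} \approx 3.2593$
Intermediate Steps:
$s = -9$ ($s = -5 - 4 = -9$)
$u{\left(P,O \right)} = - \frac{1}{9}$ ($u{\left(P,O \right)} = 1 \frac{1}{-9} = 1 \left(- \frac{1}{9}\right) = - \frac{1}{9}$)
$S{\left(w \right)} = 2 w^{2}$ ($S{\left(w \right)} = 2 w w = 2 w^{2}$)
$g S{\left(u{\left(5,5 \right)} \right)} = 132 \cdot 2 \left(- \frac{1}{9}\right)^{2} = 132 \cdot 2 \cdot \frac{1}{81} = 132 \cdot \frac{2}{81} = \frac{88}{27}$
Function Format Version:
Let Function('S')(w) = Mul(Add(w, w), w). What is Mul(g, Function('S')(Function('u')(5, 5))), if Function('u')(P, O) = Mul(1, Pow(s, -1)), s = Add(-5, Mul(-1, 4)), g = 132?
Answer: Rational(88, 27) ≈ 3.2593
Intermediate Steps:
s = -9 (s = Add(-5, -4) = -9)
Function('u')(P, O) = Rational(-1, 9) (Function('u')(P, O) = Mul(1, Pow(-9, -1)) = Mul(1, Rational(-1, 9)) = Rational(-1, 9))
Function('S')(w) = Mul(2, Pow(w, 2)) (Function('S')(w) = Mul(Mul(2, w), w) = Mul(2, Pow(w, 2)))
Mul(g, Function('S')(Function('u')(5, 5))) = Mul(132, Mul(2, Pow(Rational(-1, 9), 2))) = Mul(132, Mul(2, Rational(1, 81))) = Mul(132, Rational(2, 81)) = Rational(88, 27)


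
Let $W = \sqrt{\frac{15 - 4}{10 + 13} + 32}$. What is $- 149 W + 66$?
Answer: $66 - \frac{447 \sqrt{1909}}{23} \approx -783.15$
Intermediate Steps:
$W = \frac{3 \sqrt{1909}}{23}$ ($W = \sqrt{\frac{11}{23} + 32} = \sqrt{\frac{747}{23}} = \frac{3 \sqrt{1909}}{23} \approx 5.699$)
$- 149 W + 66 = - 149 \frac{3 \sqrt{1909}}{23} + 66 = - \frac{447 \sqrt{1909}}{23} + 66 = 66 - \frac{447 \sqrt{1909}}{23}$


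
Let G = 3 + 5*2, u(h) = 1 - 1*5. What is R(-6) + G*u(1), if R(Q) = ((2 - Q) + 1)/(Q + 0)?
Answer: -107/2 ≈ -53.500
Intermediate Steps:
R(Q) = (3 - Q)/Q
u(h) = -4 (u(h) = 1 - 5 = -4)
G = 13 (G = 3 + 10 = 13)
R(-6) + G*u(1) = (3 - 1*(-6))/(-6) + 13*(-4) = -(3 + 6)/6 - 52 = -⅙*9 - 52 = -3/2 - 52 = -107/2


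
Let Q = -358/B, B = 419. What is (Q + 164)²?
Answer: 4672816164/175561 ≈ 26616.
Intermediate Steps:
Q = -358/419 ≈ -0.85441
(Q + 164)² = (-358/419 + 164)² = (68358/419)² = 4672816164/175561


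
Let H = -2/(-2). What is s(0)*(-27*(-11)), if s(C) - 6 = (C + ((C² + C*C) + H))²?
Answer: 2079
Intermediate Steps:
H = 1 (H = -2*(-½) = 1)
s(C) = 6 + (1 + C + 2*C²)² (s(C) = 6 + (C + ((C² + C*C) + 1))² = 6 + (C + ((C² + C²) + 1))² = 6 + (C + (2*C² + 1))² = 6 + (C + (1 + 2*C²))² = 6 + (1 + C + 2*C²)²)
s(0)*(-27*(-11)) = (6 + (1 + 0 + 2*0²)²)*(-27*(-11)) = (6 + (1 + 0 + 2*0)²)*297 = (6 + (1 + 0 + 0)²)*297 = (6 + 1²)*297 = (6 + 1)*297 = 7*297 = 2079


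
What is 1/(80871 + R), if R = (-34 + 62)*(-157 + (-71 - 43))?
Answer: 1/73283 ≈ 1.3646e-5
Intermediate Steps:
R = -7588 (R = 28*(-157 - 114) = 28*(-271) = -7588)
1/(80871 + R) = 1/(80871 - 7588) = 1/73283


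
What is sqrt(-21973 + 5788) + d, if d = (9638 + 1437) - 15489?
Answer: -4414 + I*sqrt(16185) ≈ -4414.0 + 127.22*I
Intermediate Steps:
d = -4414 (d = 11075 - 15489 = -4414)
sqrt(-21973 + 5788) + d = sqrt(-21973 + 5788) - 4414 = sqrt(-16185) - 4414 = I*sqrt(16185) - 4414 = -4414 + I*sqrt(16185)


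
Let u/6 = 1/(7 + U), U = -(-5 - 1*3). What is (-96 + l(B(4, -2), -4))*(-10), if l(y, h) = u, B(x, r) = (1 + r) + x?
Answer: 956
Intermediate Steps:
B(x, r) = 1 + r + x
U = 8 (U = -(-5 - 3) = -1*(-8) = 8)
u = ⅖ (u = 6/(7 + 8) = 6/15 = 6*(1/15) = ⅖ ≈ 0.40000)
l(y, h) = ⅖
(-96 + l(B(4, -2), -4))*(-10) = (-96 + ⅖)*(-10) = -478/5*(-10) = 956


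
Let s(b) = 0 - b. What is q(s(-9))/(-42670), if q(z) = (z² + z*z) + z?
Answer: -171/42670 ≈ -0.0040075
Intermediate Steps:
s(b) = -b
q(z) = z + 2*z² (q(z) = (z² + z²) + z = 2*z² + z = z + 2*z²)
q(s(-9))/(-42670) = ((-1*(-9))*(1 + 2*(-1*(-9))))/(-42670) = (9*(1 + 2*9))*(-1/42670) = (9*(1 + 18))*(-1/42670) = (9*19)*(-1/42670) = 171*(-1/42670) = -171/42670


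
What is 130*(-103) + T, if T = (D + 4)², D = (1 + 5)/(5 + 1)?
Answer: -13365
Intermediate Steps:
D = 1 (D = 6/6 = 6*(⅙) = 1)
T = 25 (T = (1 + 4)² = 5² = 25)
130*(-103) + T = 130*(-103) + 25 = -13390 + 25 = -13365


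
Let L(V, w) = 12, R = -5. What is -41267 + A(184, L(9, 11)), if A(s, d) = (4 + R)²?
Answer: -41266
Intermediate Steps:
A(s, d) = 1 (A(s, d) = (4 - 5)² = (-1)² = 1)
-41267 + A(184, L(9, 11)) = -41267 + 1 = -41266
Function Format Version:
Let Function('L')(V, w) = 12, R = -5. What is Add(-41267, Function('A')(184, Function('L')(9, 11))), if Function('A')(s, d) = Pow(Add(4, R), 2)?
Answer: -41266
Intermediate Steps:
Function('A')(s, d) = 1 (Function('A')(s, d) = Pow(Add(4, -5), 2) = Pow(-1, 2) = 1)
Add(-41267, Function('A')(184, Function('L')(9, 11))) = Add(-41267, 1) = -41266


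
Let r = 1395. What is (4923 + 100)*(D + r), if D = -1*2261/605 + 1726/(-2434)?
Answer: 5142767522929/736285 ≈ 6.9848e+6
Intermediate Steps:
D = -3273752/736285 (D = -2261*1/605 + 1726*(-1/2434) = -2261/605 - 863/1217 = -3273752/736285 ≈ -4.4463)
(4923 + 100)*(D + r) = (4923 + 100)*(-3273752/736285 + 1395) = 5023*(1023843823/736285) = 5142767522929/736285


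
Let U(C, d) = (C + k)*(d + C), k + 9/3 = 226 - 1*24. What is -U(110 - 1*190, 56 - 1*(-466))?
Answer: -52598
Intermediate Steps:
k = 199 (k = -3 + (226 - 1*24) = -3 + (226 - 24) = -3 + 202 = 199)
U(C, d) = (199 + C)*(C + d) (U(C, d) = (C + 199)*(d + C) = (199 + C)*(C + d))
-U(110 - 1*190, 56 - 1*(-466)) = -((110 - 1*190)² + 199*(110 - 1*190) + 199*(56 - 1*(-466)) + (110 - 1*190)*(56 - 1*(-466))) = -((110 - 190)² + 199*(110 - 190) + 199*(56 + 466) + (110 - 190)*(56 + 466)) = -((-80)² + 199*(-80) + 199*522 - 80*522) = -(6400 - 15920 + 103878 - 41760) = -1*52598 = -52598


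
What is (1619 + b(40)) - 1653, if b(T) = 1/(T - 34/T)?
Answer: -26602/783 ≈ -33.974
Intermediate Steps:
(1619 + b(40)) - 1653 = (1619 + 40/(-34 + 40**2)) - 1653 = (1619 + 40/(-34 + 1600)) - 1653 = (1619 + 40/1566) - 1653 = (1619 + 40*(1/1566)) - 1653 = (1619 + 20/783) - 1653 = 1267697/783 - 1653 = -26602/783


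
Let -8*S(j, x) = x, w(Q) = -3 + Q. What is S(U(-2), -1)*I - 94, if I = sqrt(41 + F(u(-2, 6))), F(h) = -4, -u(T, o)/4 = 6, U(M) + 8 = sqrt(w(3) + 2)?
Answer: -94 + sqrt(37)/8 ≈ -93.240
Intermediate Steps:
U(M) = -8 + sqrt(2) (U(M) = -8 + sqrt((-3 + 3) + 2) = -8 + sqrt(0 + 2) = -8 + sqrt(2))
u(T, o) = -24 (u(T, o) = -4*6 = -24)
S(j, x) = -x/8
I = sqrt(37) (I = sqrt(41 - 4) = sqrt(37) ≈ 6.0828)
S(U(-2), -1)*I - 94 = (-1/8*(-1))*sqrt(37) - 94 = sqrt(37)/8 - 94 = -94 + sqrt(37)/8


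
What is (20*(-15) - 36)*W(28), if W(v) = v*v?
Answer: -263424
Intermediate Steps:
W(v) = v²
(20*(-15) - 36)*W(28) = (20*(-15) - 36)*28² = (-300 - 36)*784 = -336*784 = -263424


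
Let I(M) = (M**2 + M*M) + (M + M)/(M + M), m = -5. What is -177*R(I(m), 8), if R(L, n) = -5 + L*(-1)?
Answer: 9912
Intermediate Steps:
I(M) = 1 + 2*M**2 (I(M) = (M**2 + M**2) + (2*M)/((2*M)) = 2*M**2 + (2*M)*(1/(2*M)) = 2*M**2 + 1 = 1 + 2*M**2)
R(L, n) = -5 - L
-177*R(I(m), 8) = -177*(-5 - (1 + 2*(-5)**2)) = -177*(-5 - (1 + 2*25)) = -177*(-5 - (1 + 50)) = -177*(-5 - 1*51) = -177*(-5 - 51) = -177*(-56) = 9912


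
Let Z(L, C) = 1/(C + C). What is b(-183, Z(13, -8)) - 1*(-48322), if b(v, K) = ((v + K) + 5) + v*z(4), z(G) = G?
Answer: 758591/16 ≈ 47412.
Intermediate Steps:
Z(L, C) = 1/(2*C)
b(v, K) = 5 + K + 5*v (b(v, K) = ((v + K) + 5) + v*4 = ((K + v) + 5) + 4*v = (5 + K + v) + 4*v = 5 + K + 5*v)
b(-183, Z(13, -8)) - 1*(-48322) = (5 + (1/2)/(-8) + 5*(-183)) - 1*(-48322) = (5 + (1/2)*(-1/8) - 915) + 48322 = (5 - 1/16 - 915) + 48322 = -14561/16 + 48322 = 758591/16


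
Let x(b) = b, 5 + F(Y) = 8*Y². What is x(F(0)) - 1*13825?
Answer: -13830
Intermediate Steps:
F(Y) = -5 + 8*Y²
x(F(0)) - 1*13825 = (-5 + 8*0²) - 1*13825 = (-5 + 8*0) - 13825 = (-5 + 0) - 13825 = -5 - 13825 = -13830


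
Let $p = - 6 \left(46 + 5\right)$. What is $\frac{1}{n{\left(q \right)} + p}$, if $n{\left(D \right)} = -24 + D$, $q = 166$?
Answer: $- \frac{1}{164} \approx -0.0060976$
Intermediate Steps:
$p = -306$ ($p = \left(-6\right) 51 = -306$)
$\frac{1}{n{\left(q \right)} + p} = \frac{1}{\left(-24 + 166\right) - 306} = \frac{1}{142 - 306} = \frac{1}{-164} = - \frac{1}{164}$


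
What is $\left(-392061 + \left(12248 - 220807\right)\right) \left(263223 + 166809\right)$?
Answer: $-258285819840$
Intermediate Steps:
$\left(-392061 + \left(12248 - 220807\right)\right) \left(263223 + 166809\right) = \left(-392061 + \left(12248 - 220807\right)\right) 430032 = \left(-392061 - 208559\right) 430032 = \left(-600620\right) 430032 = -258285819840$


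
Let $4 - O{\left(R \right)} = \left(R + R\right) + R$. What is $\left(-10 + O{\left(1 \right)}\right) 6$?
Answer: $-54$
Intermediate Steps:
$O{\left(R \right)} = 4 - 3 R$ ($O{\left(R \right)} = 4 - \left(\left(R + R\right) + R\right) = 4 - \left(2 R + R\right) = 4 - 3 R$)
$\left(-10 + O{\left(1 \right)}\right) 6 = \left(-10 + \left(4 - 3\right)\right) 6 = \left(-10 + 1\right) 6 = \left(-9\right) 6 = -54$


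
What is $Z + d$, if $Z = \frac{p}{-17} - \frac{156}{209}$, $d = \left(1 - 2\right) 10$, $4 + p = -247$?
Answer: $\frac{14277}{3553} \approx 4.0183$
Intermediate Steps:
$p = -251$ ($p = -4 - 247 = -251$)
$d = -10$ ($d = \left(-1\right) 10 = -10$)
$Z = \frac{49807}{3553}$ ($Z = - \frac{251}{-17} - \frac{156}{209} = \left(-251\right) \left(- \frac{1}{17}\right) - \frac{156}{209} = \frac{251}{17} - \frac{156}{209} = \frac{49807}{3553} \approx 14.018$)
$Z + d = \frac{49807}{3553} - 10 = \frac{14277}{3553}$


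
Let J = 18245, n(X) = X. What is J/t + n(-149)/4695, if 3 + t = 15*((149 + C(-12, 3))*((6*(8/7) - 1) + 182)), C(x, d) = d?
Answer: 50964418/4692150135 ≈ 0.010862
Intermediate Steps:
t = 2998179/7 (t = -3 + 15*((149 + 3)*((6*(8/7) - 1) + 182)) = -3 + 15*(152*((6*(8*(⅐)) - 1) + 182)) = -3 + 15*(152*((6*(8/7) - 1) + 182)) = -3 + 15*(152*((48/7 - 1) + 182)) = -3 + 15*(152*(41/7 + 182)) = -3 + 15*(152*(1315/7)) = -3 + 15*(199880/7) = -3 + 2998200/7 = 2998179/7 ≈ 4.2831e+5)
J/t + n(-149)/4695 = 18245/(2998179/7) - 149/4695 = 18245*(7/2998179) - 149*1/4695 = 127715/2998179 - 149/4695 = 50964418/4692150135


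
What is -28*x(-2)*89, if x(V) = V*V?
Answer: -9968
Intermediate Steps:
x(V) = V²
-28*x(-2)*89 = -28*(-2)²*89 = -28*4*89 = -112*89 = -9968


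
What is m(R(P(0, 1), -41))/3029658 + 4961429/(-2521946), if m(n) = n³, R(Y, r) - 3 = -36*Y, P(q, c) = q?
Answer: -1252613747395/636719489539 ≈ -1.9673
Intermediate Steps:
R(Y, r) = 3 - 36*Y
m(R(P(0, 1), -41))/3029658 + 4961429/(-2521946) = (3 - 36*0)³/3029658 + 4961429/(-2521946) = (3 + 0)³*(1/3029658) + 4961429*(-1/2521946) = 3³*(1/3029658) - 4961429/2521946 = 27*(1/3029658) - 4961429/2521946 = 9/1009886 - 4961429/2521946 = -1252613747395/636719489539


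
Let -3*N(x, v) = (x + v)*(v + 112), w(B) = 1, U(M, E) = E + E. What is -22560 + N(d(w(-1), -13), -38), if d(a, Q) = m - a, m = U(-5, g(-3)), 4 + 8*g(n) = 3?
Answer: -129551/6 ≈ -21592.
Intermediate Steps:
g(n) = -⅛ (g(n) = -½ + (⅛)*3 = -½ + 3/8 = -⅛)
U(M, E) = 2*E
m = -¼ (m = 2*(-⅛) = -¼ ≈ -0.25000)
d(a, Q) = -¼ - a
N(x, v) = -(112 + v)*(v + x)/3 (N(x, v) = -(x + v)*(v + 112)/3 = -(v + x)*(112 + v)/3 = -(112 + v)*(v + x)/3)
-22560 + N(d(w(-1), -13), -38) = -22560 + (-112/3*(-38) - 112*(-¼ - 1*1)/3 - ⅓*(-38)² - ⅓*(-38)*(-¼ - 1*1)) = -22560 + (4256/3 - 112*(-¼ - 1)/3 - ⅓*1444 - ⅓*(-38)*(-¼ - 1)) = -22560 + (4256/3 - 112/3*(-5/4) - 1444/3 - ⅓*(-38)*(-5/4)) = -22560 + (4256/3 + 140/3 - 1444/3 - 95/6) = -22560 + 5809/6 = -129551/6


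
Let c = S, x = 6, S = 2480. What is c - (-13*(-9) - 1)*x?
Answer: 1784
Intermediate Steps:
c = 2480
c - (-13*(-9) - 1)*x = 2480 - (-13*(-9) - 1)*6 = 2480 - (117 - 1)*6 = 2480 - 116*6 = 2480 - 1*696 = 2480 - 696 = 1784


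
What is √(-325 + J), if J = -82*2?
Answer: I*√489 ≈ 22.113*I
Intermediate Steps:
J = -164
√(-325 + J) = √(-325 - 164) = √(-489) = I*√489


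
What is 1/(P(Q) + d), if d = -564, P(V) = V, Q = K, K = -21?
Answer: -1/585 ≈ -0.0017094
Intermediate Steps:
Q = -21
1/(P(Q) + d) = 1/(-21 - 564) = 1/(-585) = -1/585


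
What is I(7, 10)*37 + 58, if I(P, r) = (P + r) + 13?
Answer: 1168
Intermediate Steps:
I(P, r) = 13 + P + r
I(7, 10)*37 + 58 = (13 + 7 + 10)*37 + 58 = 30*37 + 58 = 1110 + 58 = 1168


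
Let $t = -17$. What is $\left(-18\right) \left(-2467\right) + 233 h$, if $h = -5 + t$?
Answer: $39280$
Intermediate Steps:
$h = -22$ ($h = -5 - 17 = -22$)
$\left(-18\right) \left(-2467\right) + 233 h = \left(-18\right) \left(-2467\right) + 233 \left(-22\right) = 44406 - 5126 = 39280$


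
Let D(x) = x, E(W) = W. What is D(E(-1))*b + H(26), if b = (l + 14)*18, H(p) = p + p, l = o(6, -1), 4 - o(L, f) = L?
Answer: -164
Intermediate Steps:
o(L, f) = 4 - L
l = -2 (l = 4 - 1*6 = 4 - 6 = -2)
H(p) = 2*p
b = 216 (b = (-2 + 14)*18 = 12*18 = 216)
D(E(-1))*b + H(26) = -1*216 + 2*26 = -216 + 52 = -164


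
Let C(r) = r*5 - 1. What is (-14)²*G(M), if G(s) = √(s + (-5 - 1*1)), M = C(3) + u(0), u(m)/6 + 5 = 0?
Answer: 196*I*√22 ≈ 919.32*I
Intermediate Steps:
u(m) = -30 (u(m) = -30 + 6*0 = -30 + 0 = -30)
C(r) = -1 + 5*r (C(r) = 5*r - 1 = -1 + 5*r)
M = -16 (M = (-1 + 5*3) - 30 = (-1 + 15) - 30 = 14 - 30 = -16)
G(s) = √(-6 + s) (G(s) = √(s + (-5 - 1)) = √(s - 6) = √(-6 + s))
(-14)²*G(M) = (-14)²*√(-6 - 16) = 196*√(-22) = 196*(I*√22) = 196*I*√22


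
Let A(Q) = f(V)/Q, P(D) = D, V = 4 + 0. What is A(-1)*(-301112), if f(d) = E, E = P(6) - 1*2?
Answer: 1204448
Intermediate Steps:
V = 4
E = 4 (E = 6 - 1*2 = 6 - 2 = 4)
f(d) = 4
A(Q) = 4/Q
A(-1)*(-301112) = (4/(-1))*(-301112) = (4*(-1))*(-301112) = -4*(-301112) = 1204448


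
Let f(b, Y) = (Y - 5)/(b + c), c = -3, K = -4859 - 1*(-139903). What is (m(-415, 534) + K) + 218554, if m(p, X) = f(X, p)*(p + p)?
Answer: 62703046/177 ≈ 3.5425e+5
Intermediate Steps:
K = 135044 (K = -4859 + 139903 = 135044)
f(b, Y) = (-5 + Y)/(-3 + b) (f(b, Y) = (Y - 5)/(b - 3) = (-5 + Y)/(-3 + b))
m(p, X) = 2*p*(-5 + p)/(-3 + X) (m(p, X) = ((-5 + p)/(-3 + X))*(p + p) = ((-5 + p)/(-3 + X))*(2*p) = 2*p*(-5 + p)/(-3 + X))
(m(-415, 534) + K) + 218554 = (2*(-415)*(-5 - 415)/(-3 + 534) + 135044) + 218554 = (2*(-415)*(-420)/531 + 135044) + 218554 = (2*(-415)*(1/531)*(-420) + 135044) + 218554 = (116200/177 + 135044) + 218554 = 24018988/177 + 218554 = 62703046/177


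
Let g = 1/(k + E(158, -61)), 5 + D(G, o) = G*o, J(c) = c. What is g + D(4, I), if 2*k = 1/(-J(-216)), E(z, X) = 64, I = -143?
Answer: -15953041/27649 ≈ -576.98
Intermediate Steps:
D(G, o) = -5 + G*o
k = 1/432 (k = 1/(2*((-1*(-216)))) = (½)/216 = (½)*(1/216) = 1/432 ≈ 0.0023148)
g = 432/27649 (g = 1/(1/432 + 64) = 1/(27649/432) = 432/27649 ≈ 0.015624)
g + D(4, I) = 432/27649 + (-5 + 4*(-143)) = 432/27649 + (-5 - 572) = 432/27649 - 577 = -15953041/27649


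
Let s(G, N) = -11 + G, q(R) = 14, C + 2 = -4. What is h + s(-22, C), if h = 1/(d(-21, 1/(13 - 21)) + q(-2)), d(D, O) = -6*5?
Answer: -529/16 ≈ -33.063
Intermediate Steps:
C = -6 (C = -2 - 4 = -6)
d(D, O) = -30
h = -1/16 (h = 1/(-30 + 14) = 1/(-16) = -1/16 ≈ -0.062500)
h + s(-22, C) = -1/16 + (-11 - 22) = -1/16 - 33 = -529/16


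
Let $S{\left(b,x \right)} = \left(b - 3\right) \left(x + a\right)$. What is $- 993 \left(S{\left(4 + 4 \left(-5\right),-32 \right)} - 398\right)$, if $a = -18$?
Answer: $-548136$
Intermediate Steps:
$S{\left(b,x \right)} = \left(-18 + x\right) \left(-3 + b\right)$ ($S{\left(b,x \right)} = \left(b - 3\right) \left(x - 18\right) = \left(-3 + b\right) \left(-18 + x\right) = \left(-18 + x\right) \left(-3 + b\right)$)
$- 993 \left(S{\left(4 + 4 \left(-5\right),-32 \right)} - 398\right) = - 993 \left(\left(54 - 18 \left(4 + 4 \left(-5\right)\right) - -96 + \left(4 + 4 \left(-5\right)\right) \left(-32\right)\right) - 398\right) = - 993 \left(\left(54 - 18 \left(4 - 20\right) + 96 + \left(4 - 20\right) \left(-32\right)\right) - 398\right) = - 993 \left(\left(54 - -288 + 96 - -512\right) - 398\right) = - 993 \left(\left(54 + 288 + 96 + 512\right) - 398\right) = - 993 \left(950 - 398\right) = \left(-993\right) 552 = -548136$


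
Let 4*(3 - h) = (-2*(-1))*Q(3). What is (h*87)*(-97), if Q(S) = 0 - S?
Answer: -75951/2 ≈ -37976.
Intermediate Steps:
Q(S) = -S
h = 9/2 (h = 3 - (-2*(-1))*(-1*3)/4 = 3 - (-3)/2 = 3 - 1/4*(-6) = 3 + 3/2 = 9/2 ≈ 4.5000)
(h*87)*(-97) = ((9/2)*87)*(-97) = (783/2)*(-97) = -75951/2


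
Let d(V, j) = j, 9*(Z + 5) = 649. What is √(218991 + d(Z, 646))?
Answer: √219637 ≈ 468.65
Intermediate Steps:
Z = 604/9 (Z = -5 + (⅑)*649 = -5 + 649/9 = 604/9 ≈ 67.111)
√(218991 + d(Z, 646)) = √(218991 + 646) = √219637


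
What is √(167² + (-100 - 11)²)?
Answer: √40210 ≈ 200.52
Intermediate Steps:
√(167² + (-100 - 11)²) = √(27889 + (-111)²) = √(27889 + 12321) = √40210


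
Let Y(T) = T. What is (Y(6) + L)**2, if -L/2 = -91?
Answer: 35344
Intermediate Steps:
L = 182 (L = -2*(-91) = 182)
(Y(6) + L)**2 = (6 + 182)**2 = 188**2 = 35344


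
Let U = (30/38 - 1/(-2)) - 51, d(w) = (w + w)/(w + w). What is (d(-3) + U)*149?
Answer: -275799/38 ≈ -7257.9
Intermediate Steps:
d(w) = 1 (d(w) = (2*w)/((2*w)) = (2*w)*(1/(2*w)) = 1)
U = -1889/38 (U = (30*(1/38) - 1*(-½)) - 51 = (15/19 + ½) - 51 = 49/38 - 51 = -1889/38 ≈ -49.711)
(d(-3) + U)*149 = (1 - 1889/38)*149 = -1851/38*149 = -275799/38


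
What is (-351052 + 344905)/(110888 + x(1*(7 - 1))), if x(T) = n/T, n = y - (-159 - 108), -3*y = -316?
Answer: -110646/1997101 ≈ -0.055403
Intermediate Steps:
y = 316/3 (y = -1/3*(-316) = 316/3 ≈ 105.33)
n = 1117/3 (n = 316/3 - (-159 - 108) = 316/3 - 1*(-267) = 316/3 + 267 = 1117/3 ≈ 372.33)
x(T) = 1117/(3*T)
(-351052 + 344905)/(110888 + x(1*(7 - 1))) = (-351052 + 344905)/(110888 + 1117/(3*((1*(7 - 1))))) = -6147/(110888 + 1117/(3*((1*6)))) = -6147/(110888 + (1117/3)/6) = -6147/(110888 + (1117/3)*(1/6)) = -6147/(110888 + 1117/18) = -6147/1997101/18 = -6147*18/1997101 = -110646/1997101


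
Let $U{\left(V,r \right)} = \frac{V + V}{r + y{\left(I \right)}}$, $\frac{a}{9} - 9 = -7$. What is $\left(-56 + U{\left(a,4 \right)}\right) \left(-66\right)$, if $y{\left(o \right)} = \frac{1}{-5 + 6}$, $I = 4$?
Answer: $\frac{16104}{5} \approx 3220.8$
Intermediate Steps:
$a = 18$ ($a = 81 + 9 \left(-7\right) = 81 - 63 = 18$)
$y{\left(o \right)} = 1$ ($y{\left(o \right)} = 1^{-1} = 1$)
$U{\left(V,r \right)} = \frac{2 V}{1 + r}$ ($U{\left(V,r \right)} = \frac{V + V}{r + 1} = \frac{2 V}{1 + r}$)
$\left(-56 + U{\left(a,4 \right)}\right) \left(-66\right) = \left(-56 + 2 \cdot 18 \frac{1}{1 + 4}\right) \left(-66\right) = \left(-56 + 2 \cdot 18 \cdot \frac{1}{5}\right) \left(-66\right) = \left(-56 + \frac{36}{5}\right) \left(-66\right) = \left(- \frac{244}{5}\right) \left(-66\right) = \frac{16104}{5}$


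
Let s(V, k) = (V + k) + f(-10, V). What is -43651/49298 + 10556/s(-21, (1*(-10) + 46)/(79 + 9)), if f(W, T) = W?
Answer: -11477950259/33177554 ≈ -345.96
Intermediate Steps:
s(V, k) = -10 + V + k (s(V, k) = (V + k) - 10 = -10 + V + k)
-43651/49298 + 10556/s(-21, (1*(-10) + 46)/(79 + 9)) = -43651/49298 + 10556/(-10 - 21 + (1*(-10) + 46)/(79 + 9)) = -43651*1/49298 + 10556/(-10 - 21 + (-10 + 46)/88) = -43651/49298 + 10556/(-10 - 21 + 36*(1/88)) = -43651/49298 + 10556/(-10 - 21 + 9/22) = -43651/49298 + 10556/(-673/22) = -43651/49298 + 10556*(-22/673) = -43651/49298 - 232232/673 = -11477950259/33177554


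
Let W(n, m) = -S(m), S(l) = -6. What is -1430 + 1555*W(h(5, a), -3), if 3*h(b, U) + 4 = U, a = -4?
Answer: 7900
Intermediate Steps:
h(b, U) = -4/3 + U/3
W(n, m) = 6 (W(n, m) = -1*(-6) = 6)
-1430 + 1555*W(h(5, a), -3) = -1430 + 1555*6 = -1430 + 9330 = 7900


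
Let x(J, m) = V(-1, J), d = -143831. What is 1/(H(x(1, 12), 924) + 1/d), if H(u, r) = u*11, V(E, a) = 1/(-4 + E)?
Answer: -719155/1582146 ≈ -0.45454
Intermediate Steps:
x(J, m) = -⅕ (x(J, m) = 1/(-4 - 1) = 1/(-5) = -⅕)
H(u, r) = 11*u
1/(H(x(1, 12), 924) + 1/d) = 1/(11*(-⅕) + 1/(-143831)) = 1/(-11/5 - 1/143831) = 1/(-1582146/719155) = -719155/1582146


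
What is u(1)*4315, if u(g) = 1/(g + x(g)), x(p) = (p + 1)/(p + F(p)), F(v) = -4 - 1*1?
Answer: 8630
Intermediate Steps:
F(v) = -5 (F(v) = -4 - 1 = -5)
x(p) = (1 + p)/(-5 + p) (x(p) = (p + 1)/(p - 5) = (1 + p)/(-5 + p))
u(g) = 1/(g + (1 + g)/(-5 + g))
u(1)*4315 = ((-5 + 1)/(1 + 1 + 1*(-5 + 1)))*4315 = (-4/(1 + 1 + 1*(-4)))*4315 = (-4/(1 + 1 - 4))*4315 = (-4/(-2))*4315 = -½*(-4)*4315 = 2*4315 = 8630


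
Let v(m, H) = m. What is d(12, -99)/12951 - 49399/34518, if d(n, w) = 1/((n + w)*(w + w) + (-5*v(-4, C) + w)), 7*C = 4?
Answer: -3656691755495/2555146590282 ≈ -1.4311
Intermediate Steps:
C = 4/7 (C = (⅐)*4 = 4/7 ≈ 0.57143)
d(n, w) = 1/(20 + w + 2*w*(n + w)) (d(n, w) = 1/((n + w)*(w + w) + (-5*(-4) + w)) = 1/((n + w)*(2*w) + (20 + w)) = 1/(2*w*(n + w) + (20 + w)) = 1/(20 + w + 2*w*(n + w)))
d(12, -99)/12951 - 49399/34518 = 1/((20 - 99 + 2*(-99)² + 2*12*(-99))*12951) - 49399/34518 = (1/12951)/(20 - 99 + 2*9801 - 2376) - 49399*1/34518 = (1/12951)/(20 - 99 + 19602 - 2376) - 49399/34518 = (1/12951)/17147 - 49399/34518 = (1/17147)*(1/12951) - 49399/34518 = 1/222070797 - 49399/34518 = -3656691755495/2555146590282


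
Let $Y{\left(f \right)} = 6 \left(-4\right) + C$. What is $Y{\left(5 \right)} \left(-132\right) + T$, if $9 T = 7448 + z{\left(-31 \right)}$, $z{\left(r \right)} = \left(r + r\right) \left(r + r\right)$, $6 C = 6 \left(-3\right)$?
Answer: $\frac{14456}{3} \approx 4818.7$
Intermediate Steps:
$C = -3$ ($C = \frac{6 \left(-3\right)}{6} = \frac{1}{6} \left(-18\right) = -3$)
$z{\left(r \right)} = 4 r^{2}$ ($z{\left(r \right)} = 2 r 2 r = 4 r^{2}$)
$Y{\left(f \right)} = -27$ ($Y{\left(f \right)} = 6 \left(-4\right) - 3 = -24 - 3 = -27$)
$T = \frac{3764}{3}$ ($T = \frac{7448 + 4 \left(-31\right)^{2}}{9} = \frac{7448 + 4 \cdot 961}{9} = \frac{7448 + 3844}{9} = \frac{1}{9} \cdot 11292 = \frac{3764}{3} \approx 1254.7$)
$Y{\left(5 \right)} \left(-132\right) + T = \left(-27\right) \left(-132\right) + \frac{3764}{3} = 3564 + \frac{3764}{3} = \frac{14456}{3}$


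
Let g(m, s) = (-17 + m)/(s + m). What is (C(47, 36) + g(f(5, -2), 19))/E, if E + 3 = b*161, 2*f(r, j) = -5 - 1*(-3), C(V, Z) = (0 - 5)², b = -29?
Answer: -3/584 ≈ -0.0051370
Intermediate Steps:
C(V, Z) = 25 (C(V, Z) = (-5)² = 25)
f(r, j) = -1 (f(r, j) = (-5 - 1*(-3))/2 = (-5 + 3)/2 = (½)*(-2) = -1)
E = -4672 (E = -3 - 29*161 = -3 - 4669 = -4672)
g(m, s) = (-17 + m)/(m + s)
(C(47, 36) + g(f(5, -2), 19))/E = (25 + (-17 - 1)/(-1 + 19))/(-4672) = (25 - 18/18)*(-1/4672) = (25 + (1/18)*(-18))*(-1/4672) = (25 - 1)*(-1/4672) = 24*(-1/4672) = -3/584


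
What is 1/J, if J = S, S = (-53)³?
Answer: -1/148877 ≈ -6.7170e-6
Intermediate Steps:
S = -148877
J = -148877
1/J = 1/(-148877) = -1/148877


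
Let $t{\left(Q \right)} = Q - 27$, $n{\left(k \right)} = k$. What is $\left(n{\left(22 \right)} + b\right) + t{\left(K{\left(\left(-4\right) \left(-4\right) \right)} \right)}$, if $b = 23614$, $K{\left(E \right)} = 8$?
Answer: $23617$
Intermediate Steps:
$t{\left(Q \right)} = -27 + Q$
$\left(n{\left(22 \right)} + b\right) + t{\left(K{\left(\left(-4\right) \left(-4\right) \right)} \right)} = \left(22 + 23614\right) + \left(-27 + 8\right) = 23636 - 19 = 23617$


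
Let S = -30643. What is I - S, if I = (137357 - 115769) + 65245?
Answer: 117476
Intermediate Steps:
I = 86833 (I = 21588 + 65245 = 86833)
I - S = 86833 - 1*(-30643) = 86833 + 30643 = 117476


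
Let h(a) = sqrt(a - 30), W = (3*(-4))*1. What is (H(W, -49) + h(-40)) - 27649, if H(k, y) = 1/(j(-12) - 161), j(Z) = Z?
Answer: -4783278/173 + I*sqrt(70) ≈ -27649.0 + 8.3666*I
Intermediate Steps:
W = -12 (W = -12*1 = -12)
h(a) = sqrt(-30 + a)
H(k, y) = -1/173 (H(k, y) = 1/(-12 - 161) = 1/(-173) = -1/173)
(H(W, -49) + h(-40)) - 27649 = (-1/173 + sqrt(-30 - 40)) - 27649 = (-1/173 + sqrt(-70)) - 27649 = (-1/173 + I*sqrt(70)) - 27649 = -4783278/173 + I*sqrt(70)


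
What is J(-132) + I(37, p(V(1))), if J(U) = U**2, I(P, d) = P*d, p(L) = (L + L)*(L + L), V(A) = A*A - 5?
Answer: 19792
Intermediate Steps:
V(A) = -5 + A**2 (V(A) = A**2 - 5 = -5 + A**2)
p(L) = 4*L**2 (p(L) = (2*L)*(2*L) = 4*L**2)
J(-132) + I(37, p(V(1))) = (-132)**2 + 37*(4*(-5 + 1**2)**2) = 17424 + 37*(4*(-5 + 1)**2) = 17424 + 37*(4*(-4)**2) = 17424 + 37*(4*16) = 17424 + 37*64 = 17424 + 2368 = 19792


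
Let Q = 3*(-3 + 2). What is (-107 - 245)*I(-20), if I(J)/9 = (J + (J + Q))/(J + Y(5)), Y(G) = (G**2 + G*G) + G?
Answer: 136224/35 ≈ 3892.1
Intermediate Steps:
Q = -3 (Q = 3*(-1) = -3)
Y(G) = G + 2*G**2 (Y(G) = (G**2 + G**2) + G = 2*G**2 + G = G + 2*G**2)
I(J) = 9*(-3 + 2*J)/(55 + J) (I(J) = 9*((J + (J - 3))/(J + 5*(1 + 2*5))) = 9*((J + (-3 + J))/(J + 5*(1 + 10))) = 9*((-3 + 2*J)/(J + 5*11)) = 9*((-3 + 2*J)/(J + 55)) = 9*((-3 + 2*J)/(55 + J)) = 9*(-3 + 2*J)/(55 + J))
(-107 - 245)*I(-20) = (-107 - 245)*(9*(-3 + 2*(-20))/(55 - 20)) = -3168*(-3 - 40)/35 = -3168*(-43)/35 = -352*(-387/35) = 136224/35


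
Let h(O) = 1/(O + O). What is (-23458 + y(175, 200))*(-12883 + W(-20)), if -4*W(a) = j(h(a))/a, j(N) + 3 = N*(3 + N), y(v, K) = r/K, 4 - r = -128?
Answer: 1934091601140773/6400000 ≈ 3.0220e+8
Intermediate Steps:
r = 132 (r = 4 - 1*(-128) = 4 + 128 = 132)
h(O) = 1/(2*O)
y(v, K) = 132/K
j(N) = -3 + N*(3 + N)
W(a) = -(-3 + 1/(4*a**2) + 3/(2*a))/(4*a) (W(a) = -(-3 + (1/(2*a))**2 + 3*(1/(2*a)))/(4*a) = -(-3 + 1/(4*a**2) + 3/(2*a))/(4*a))
(-23458 + y(175, 200))*(-12883 + W(-20)) = (-23458 + 132/200)*(-12883 + (1/16)*(-1 - 6*(-20) + 12*(-20)**2)/(-20)**3) = (-23458 + 132*(1/200))*(-12883 + (1/16)*(-1/8000)*(-1 + 120 + 12*400)) = (-23458 + 33/50)*(-12883 + (1/16)*(-1/8000)*(-1 + 120 + 4800)) = -1172867*(-12883 + (1/16)*(-1/8000)*4919)/50 = -1172867*(-12883 - 4919/128000)/50 = -1172867/50*(-1649028919/128000) = 1934091601140773/6400000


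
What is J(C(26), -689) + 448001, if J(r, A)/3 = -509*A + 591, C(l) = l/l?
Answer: 1501877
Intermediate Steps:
C(l) = 1
J(r, A) = 1773 - 1527*A (J(r, A) = 3*(-509*A + 591) = 3*(591 - 509*A) = 1773 - 1527*A)
J(C(26), -689) + 448001 = (1773 - 1527*(-689)) + 448001 = (1773 + 1052103) + 448001 = 1053876 + 448001 = 1501877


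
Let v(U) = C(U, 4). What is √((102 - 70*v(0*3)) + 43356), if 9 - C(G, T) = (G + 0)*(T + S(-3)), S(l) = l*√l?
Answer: 2*√10707 ≈ 206.95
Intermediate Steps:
S(l) = l^(3/2)
C(G, T) = 9 - G*(T - 3*I*√3) (C(G, T) = 9 - (G + 0)*(T + (-3)^(3/2)) = 9 - G*(T - 3*I*√3))
v(U) = 9 - 4*U + 3*I*U*√3 (v(U) = 9 - 1*U*4 + 3*I*U*√3 = 9 - 4*U + 3*I*U*√3)
√((102 - 70*v(0*3)) + 43356) = √((102 - 70*(9 - 0*3 + 3*I*(0*3)*√3)) + 43356) = √((102 - 70*(9 - 4*0 + 3*I*0*√3)) + 43356) = √((102 - 70*(9 + 0 + 0)) + 43356) = √((102 - 70*9) + 43356) = √((102 - 14*45) + 43356) = √((102 - 630) + 43356) = √(-528 + 43356) = √42828 = 2*√10707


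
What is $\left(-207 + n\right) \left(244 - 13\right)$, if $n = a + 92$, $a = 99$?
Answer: $-3696$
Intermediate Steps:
$n = 191$ ($n = 99 + 92 = 191$)
$\left(-207 + n\right) \left(244 - 13\right) = \left(-207 + 191\right) \left(244 - 13\right) = \left(-16\right) 231 = -3696$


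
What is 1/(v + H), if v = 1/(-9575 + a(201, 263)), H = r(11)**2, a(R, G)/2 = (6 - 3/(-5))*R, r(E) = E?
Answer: 34609/4187684 ≈ 0.0082645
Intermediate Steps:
a(R, G) = 66*R/5 (a(R, G) = 2*((6 - 3/(-5))*R) = 2*((6 - 3*(-1/5))*R) = 2*((6 + 3/5)*R) = 2*(33*R/5) = 66*R/5)
H = 121 (H = 11**2 = 121)
v = -5/34609 (v = 1/(-9575 + (66/5)*201) = 1/(-9575 + 13266/5) = 1/(-34609/5) = -5/34609 ≈ -0.00014447)
1/(v + H) = 1/(-5/34609 + 121) = 1/(4187684/34609) = 34609/4187684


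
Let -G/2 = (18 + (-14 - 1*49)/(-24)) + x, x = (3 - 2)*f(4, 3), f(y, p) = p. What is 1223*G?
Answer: -231147/4 ≈ -57787.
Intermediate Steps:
x = 3 (x = (3 - 2)*3 = 1*3 = 3)
G = -189/4 (G = -2*((18 + (-14 - 1*49)/(-24)) + 3) = -2*((18 + (-14 - 49)*(-1/24)) + 3) = -2*((18 - 63*(-1/24)) + 3) = -2*((18 + 21/8) + 3) = -2*(165/8 + 3) = -2*189/8 = -189/4 ≈ -47.250)
1223*G = 1223*(-189/4) = -231147/4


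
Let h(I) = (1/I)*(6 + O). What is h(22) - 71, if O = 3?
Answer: -1553/22 ≈ -70.591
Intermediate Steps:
h(I) = 9/I (h(I) = (1/I)*(6 + 3) = 9/I)
h(22) - 71 = 9/22 - 71 = -1553/22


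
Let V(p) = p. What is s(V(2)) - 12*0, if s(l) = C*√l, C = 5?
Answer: 5*√2 ≈ 7.0711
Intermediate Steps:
s(l) = 5*√l
s(V(2)) - 12*0 = 5*√2 - 12*0 = 5*√2 - 4*0 = 5*√2 + 0 = 5*√2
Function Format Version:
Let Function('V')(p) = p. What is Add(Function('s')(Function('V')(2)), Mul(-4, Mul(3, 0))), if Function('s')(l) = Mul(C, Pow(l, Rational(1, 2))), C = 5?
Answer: Mul(5, Pow(2, Rational(1, 2))) ≈ 7.0711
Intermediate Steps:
Function('s')(l) = Mul(5, Pow(l, Rational(1, 2)))
Add(Function('s')(Function('V')(2)), Mul(-4, Mul(3, 0))) = Add(Mul(5, Pow(2, Rational(1, 2))), Mul(-4, Mul(3, 0))) = Add(Mul(5, Pow(2, Rational(1, 2))), Mul(-4, 0)) = Add(Mul(5, Pow(2, Rational(1, 2))), 0) = Mul(5, Pow(2, Rational(1, 2)))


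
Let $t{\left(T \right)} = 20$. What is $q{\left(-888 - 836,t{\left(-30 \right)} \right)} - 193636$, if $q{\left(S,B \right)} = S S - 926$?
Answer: $2777614$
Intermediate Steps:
$q{\left(S,B \right)} = -926 + S^{2}$ ($q{\left(S,B \right)} = S^{2} - 926 = -926 + S^{2}$)
$q{\left(-888 - 836,t{\left(-30 \right)} \right)} - 193636 = \left(-926 + \left(-888 - 836\right)^{2}\right) - 193636 = \left(-926 + \left(-1724\right)^{2}\right) - 193636 = \left(-926 + 2972176\right) - 193636 = 2971250 - 193636 = 2777614$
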